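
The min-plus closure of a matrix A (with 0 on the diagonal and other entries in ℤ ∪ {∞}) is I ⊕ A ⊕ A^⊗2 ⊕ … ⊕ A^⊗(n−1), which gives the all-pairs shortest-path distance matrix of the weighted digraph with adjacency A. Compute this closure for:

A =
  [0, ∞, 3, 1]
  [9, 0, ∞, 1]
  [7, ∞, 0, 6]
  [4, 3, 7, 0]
Closure =
  [0, 4, 3, 1]
  [5, 0, 8, 1]
  [7, 9, 0, 6]
  [4, 3, 7, 0]

This is the Floyd-Warshall all-pairs shortest-path computation. For each intermediate vertex k = 0, 1, …, 3, update dist[i][j] ← min(dist[i][j], dist[i][k] + dist[k][j]). The final matrix gives, for each (i, j), the minimum total weight of any directed path from i to j (possibly empty when i = j).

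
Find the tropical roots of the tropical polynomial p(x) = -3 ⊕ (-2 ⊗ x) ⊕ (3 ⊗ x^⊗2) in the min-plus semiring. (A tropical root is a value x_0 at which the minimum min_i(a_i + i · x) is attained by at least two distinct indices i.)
Roots: {-5, -1}

Each tropical root is a break point of the lower envelope of the lines y = a_i + i · x (there are 3 lines, with slopes 0, 1, ..., 2). Only the lines that attain the minimum somewhere contribute to roots; other lines are dominated. Here the surviving (envelope) indices are i = 2, i = 1, i = 0.
Intersections between consecutive envelope lines give the roots: for adjacent envelope indices i < j the intersection is x = (a_i − a_j) / (j − i). Reading off the sorted break points: {-5, -1}.
Verification: at each break x_0, at least two indices attain the minimum of min_i(a_i + i · x_0).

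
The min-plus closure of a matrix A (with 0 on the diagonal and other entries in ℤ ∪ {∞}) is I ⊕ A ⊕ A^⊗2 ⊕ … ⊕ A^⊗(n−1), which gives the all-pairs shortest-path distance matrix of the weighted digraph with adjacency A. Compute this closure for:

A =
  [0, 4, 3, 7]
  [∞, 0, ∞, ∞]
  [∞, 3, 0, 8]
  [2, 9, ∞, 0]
Closure =
  [0, 4, 3, 7]
  [∞, 0, ∞, ∞]
  [10, 3, 0, 8]
  [2, 6, 5, 0]

This is the Floyd-Warshall all-pairs shortest-path computation. For each intermediate vertex k = 0, 1, …, 3, update dist[i][j] ← min(dist[i][j], dist[i][k] + dist[k][j]). The final matrix gives, for each (i, j), the minimum total weight of any directed path from i to j (possibly empty when i = j).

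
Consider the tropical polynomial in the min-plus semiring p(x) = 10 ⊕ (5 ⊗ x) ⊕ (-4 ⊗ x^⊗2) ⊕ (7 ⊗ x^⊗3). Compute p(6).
p(6) = 8

A tropical monomial a ⊗ x^⊗i evaluates to a + i · x. Evaluating each term at x = 6:
  Term 0 contributes 10 + 0 · 6 = 10
  Term 1 contributes 5 + 1 · 6 = 11
  Term 2 contributes -4 + 2 · 6 = 8
  Term 3 contributes 7 + 3 · 6 = 25
p(6) = ⊕ of these = min[10, 11, 8, 25] = 8.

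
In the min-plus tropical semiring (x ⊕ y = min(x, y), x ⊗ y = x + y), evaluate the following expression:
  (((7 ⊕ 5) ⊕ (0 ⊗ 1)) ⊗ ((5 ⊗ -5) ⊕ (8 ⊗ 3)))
(((7 ⊕ 5) ⊕ (0 ⊗ 1)) ⊗ ((5 ⊗ -5) ⊕ (8 ⊗ 3))) = 1

Expand innermost to outermost. Recall ⊕ takes the minimum of its arguments and ⊗ takes their sum. Working out the expression (((7 ⊕ 5) ⊕ (0 ⊗ 1)) ⊗ ((5 ⊗ -5) ⊕ (8 ⊗ 3))) gives 1.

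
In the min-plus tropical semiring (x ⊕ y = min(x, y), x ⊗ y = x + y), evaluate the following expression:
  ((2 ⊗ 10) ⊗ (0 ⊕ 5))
((2 ⊗ 10) ⊗ (0 ⊕ 5)) = 12

Expand innermost to outermost. Recall ⊕ takes the minimum of its arguments and ⊗ takes their sum. Working out the expression ((2 ⊗ 10) ⊗ (0 ⊕ 5)) gives 12.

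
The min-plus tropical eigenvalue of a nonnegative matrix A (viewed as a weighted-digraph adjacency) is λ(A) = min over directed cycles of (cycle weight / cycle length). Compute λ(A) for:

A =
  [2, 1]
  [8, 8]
λ(A) = 2

Enumerate directed cycles and compute their means (weight / length). Sample:
  cycle 0 → 0: weight = 2, length = 1, mean = 2/1 ≈ 2.000
  cycle 1 → 1: weight = 8, length = 1, mean = 8/1 ≈ 8.000
  cycle 0 → 1 → 0: weight = 9, length = 2, mean = 9/2 ≈ 4.500
  cycle 1 → 0 → 1: weight = 9, length = 2, mean = 9/2 ≈ 4.500
Minimum mean = 2.000, attained e.g. along the cycle 0 → 0 with weight 2 and length 1. So λ(A) = 2/1 = 2.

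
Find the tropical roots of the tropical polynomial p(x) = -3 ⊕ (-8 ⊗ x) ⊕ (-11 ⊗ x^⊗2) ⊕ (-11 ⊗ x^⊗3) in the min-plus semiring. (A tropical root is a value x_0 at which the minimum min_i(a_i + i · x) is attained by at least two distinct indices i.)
Roots: {0, 3, 5}

Each tropical root is a break point of the lower envelope of the lines y = a_i + i · x (there are 4 lines, with slopes 0, 1, ..., 3). Only the lines that attain the minimum somewhere contribute to roots; other lines are dominated. Here the surviving (envelope) indices are i = 3, i = 2, i = 1, i = 0.
Intersections between consecutive envelope lines give the roots: for adjacent envelope indices i < j the intersection is x = (a_i − a_j) / (j − i). Reading off the sorted break points: {0, 3, 5}.
Verification: at each break x_0, at least two indices attain the minimum of min_i(a_i + i · x_0).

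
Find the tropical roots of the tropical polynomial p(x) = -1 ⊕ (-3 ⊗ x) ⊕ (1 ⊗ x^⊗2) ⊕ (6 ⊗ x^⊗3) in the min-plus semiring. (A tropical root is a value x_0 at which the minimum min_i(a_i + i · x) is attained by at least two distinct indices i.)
Roots: {-5, -4, 2}

Each tropical root is a break point of the lower envelope of the lines y = a_i + i · x (there are 4 lines, with slopes 0, 1, ..., 3). Only the lines that attain the minimum somewhere contribute to roots; other lines are dominated. Here the surviving (envelope) indices are i = 3, i = 2, i = 1, i = 0.
Intersections between consecutive envelope lines give the roots: for adjacent envelope indices i < j the intersection is x = (a_i − a_j) / (j − i). Reading off the sorted break points: {-5, -4, 2}.
Verification: at each break x_0, at least two indices attain the minimum of min_i(a_i + i · x_0).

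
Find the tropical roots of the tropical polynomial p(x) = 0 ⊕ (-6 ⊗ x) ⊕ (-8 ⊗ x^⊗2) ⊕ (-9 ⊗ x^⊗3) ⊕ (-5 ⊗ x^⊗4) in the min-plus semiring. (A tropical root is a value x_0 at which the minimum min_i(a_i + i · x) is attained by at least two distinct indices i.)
Roots: {-4, 1, 2, 6}

Each tropical root is a break point of the lower envelope of the lines y = a_i + i · x (there are 5 lines, with slopes 0, 1, ..., 4). Only the lines that attain the minimum somewhere contribute to roots; other lines are dominated. Here the surviving (envelope) indices are i = 4, i = 3, i = 2, i = 1, i = 0.
Intersections between consecutive envelope lines give the roots: for adjacent envelope indices i < j the intersection is x = (a_i − a_j) / (j − i). Reading off the sorted break points: {-4, 1, 2, 6}.
Verification: at each break x_0, at least two indices attain the minimum of min_i(a_i + i · x_0).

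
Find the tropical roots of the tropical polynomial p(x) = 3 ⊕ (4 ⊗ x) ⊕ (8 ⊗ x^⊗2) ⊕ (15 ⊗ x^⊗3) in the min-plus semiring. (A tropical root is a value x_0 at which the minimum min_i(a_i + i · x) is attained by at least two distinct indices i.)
Roots: {-7, -4, -1}

Each tropical root is a break point of the lower envelope of the lines y = a_i + i · x (there are 4 lines, with slopes 0, 1, ..., 3). Only the lines that attain the minimum somewhere contribute to roots; other lines are dominated. Here the surviving (envelope) indices are i = 3, i = 2, i = 1, i = 0.
Intersections between consecutive envelope lines give the roots: for adjacent envelope indices i < j the intersection is x = (a_i − a_j) / (j − i). Reading off the sorted break points: {-7, -4, -1}.
Verification: at each break x_0, at least two indices attain the minimum of min_i(a_i + i · x_0).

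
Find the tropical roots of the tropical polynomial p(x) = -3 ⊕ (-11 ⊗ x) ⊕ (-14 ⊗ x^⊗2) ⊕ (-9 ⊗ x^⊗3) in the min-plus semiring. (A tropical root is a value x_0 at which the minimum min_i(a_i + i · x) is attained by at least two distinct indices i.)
Roots: {-5, 3, 8}

Each tropical root is a break point of the lower envelope of the lines y = a_i + i · x (there are 4 lines, with slopes 0, 1, ..., 3). Only the lines that attain the minimum somewhere contribute to roots; other lines are dominated. Here the surviving (envelope) indices are i = 3, i = 2, i = 1, i = 0.
Intersections between consecutive envelope lines give the roots: for adjacent envelope indices i < j the intersection is x = (a_i − a_j) / (j − i). Reading off the sorted break points: {-5, 3, 8}.
Verification: at each break x_0, at least two indices attain the minimum of min_i(a_i + i · x_0).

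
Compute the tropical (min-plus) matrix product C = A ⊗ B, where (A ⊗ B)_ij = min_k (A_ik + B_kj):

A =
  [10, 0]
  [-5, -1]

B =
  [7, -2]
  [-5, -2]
A ⊗ B =
  [-5, -2]
  [-6, -7]

Apply the min-plus product entry-by-entry:
  C[0][0] = min over k of (A[0][0] + B[0][0] = 10 + 7 = 17, A[0][1] + B[1][0] = 0 + -5 = -5) = -5 (attained at k = 1)
  C[0][1] = min over k of (A[0][0] + B[0][1] = 10 + -2 = 8, A[0][1] + B[1][1] = 0 + -2 = -2) = -2 (attained at k = 1)
  C[1][0] = min over k of (A[1][0] + B[0][0] = -5 + 7 = 2, A[1][1] + B[1][0] = -1 + -5 = -6) = -6 (attained at k = 1)
  C[1][1] = min over k of (A[1][0] + B[0][1] = -5 + -2 = -7, A[1][1] + B[1][1] = -1 + -2 = -3) = -7 (attained at k = 0)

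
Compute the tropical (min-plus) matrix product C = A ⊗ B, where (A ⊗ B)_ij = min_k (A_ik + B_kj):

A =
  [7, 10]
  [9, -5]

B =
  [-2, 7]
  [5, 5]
A ⊗ B =
  [5, 14]
  [0, 0]

Apply the min-plus product entry-by-entry:
  C[0][0] = min over k of (A[0][0] + B[0][0] = 7 + -2 = 5, A[0][1] + B[1][0] = 10 + 5 = 15) = 5 (attained at k = 0)
  C[0][1] = min over k of (A[0][0] + B[0][1] = 7 + 7 = 14, A[0][1] + B[1][1] = 10 + 5 = 15) = 14 (attained at k = 0)
  C[1][0] = min over k of (A[1][0] + B[0][0] = 9 + -2 = 7, A[1][1] + B[1][0] = -5 + 5 = 0) = 0 (attained at k = 1)
  C[1][1] = min over k of (A[1][0] + B[0][1] = 9 + 7 = 16, A[1][1] + B[1][1] = -5 + 5 = 0) = 0 (attained at k = 1)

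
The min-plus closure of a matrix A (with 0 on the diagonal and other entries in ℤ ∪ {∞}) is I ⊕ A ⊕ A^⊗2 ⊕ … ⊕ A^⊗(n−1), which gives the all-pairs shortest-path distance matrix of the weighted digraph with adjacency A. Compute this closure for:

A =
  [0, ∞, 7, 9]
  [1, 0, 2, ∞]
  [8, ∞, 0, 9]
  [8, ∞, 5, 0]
Closure =
  [0, ∞, 7, 9]
  [1, 0, 2, 10]
  [8, ∞, 0, 9]
  [8, ∞, 5, 0]

This is the Floyd-Warshall all-pairs shortest-path computation. For each intermediate vertex k = 0, 1, …, 3, update dist[i][j] ← min(dist[i][j], dist[i][k] + dist[k][j]). The final matrix gives, for each (i, j), the minimum total weight of any directed path from i to j (possibly empty when i = j).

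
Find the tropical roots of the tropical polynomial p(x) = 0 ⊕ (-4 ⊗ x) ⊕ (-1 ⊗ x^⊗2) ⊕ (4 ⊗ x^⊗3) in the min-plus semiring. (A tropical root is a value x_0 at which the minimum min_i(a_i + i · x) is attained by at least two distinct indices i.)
Roots: {-5, -3, 4}

Each tropical root is a break point of the lower envelope of the lines y = a_i + i · x (there are 4 lines, with slopes 0, 1, ..., 3). Only the lines that attain the minimum somewhere contribute to roots; other lines are dominated. Here the surviving (envelope) indices are i = 3, i = 2, i = 1, i = 0.
Intersections between consecutive envelope lines give the roots: for adjacent envelope indices i < j the intersection is x = (a_i − a_j) / (j − i). Reading off the sorted break points: {-5, -3, 4}.
Verification: at each break x_0, at least two indices attain the minimum of min_i(a_i + i · x_0).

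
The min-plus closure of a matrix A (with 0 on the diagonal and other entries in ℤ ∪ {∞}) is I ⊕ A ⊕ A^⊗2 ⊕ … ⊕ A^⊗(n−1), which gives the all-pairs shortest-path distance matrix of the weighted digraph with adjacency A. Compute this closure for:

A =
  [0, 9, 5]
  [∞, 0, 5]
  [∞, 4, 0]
Closure =
  [0, 9, 5]
  [∞, 0, 5]
  [∞, 4, 0]

This is the Floyd-Warshall all-pairs shortest-path computation. For each intermediate vertex k = 0, 1, …, 2, update dist[i][j] ← min(dist[i][j], dist[i][k] + dist[k][j]). The final matrix gives, for each (i, j), the minimum total weight of any directed path from i to j (possibly empty when i = j).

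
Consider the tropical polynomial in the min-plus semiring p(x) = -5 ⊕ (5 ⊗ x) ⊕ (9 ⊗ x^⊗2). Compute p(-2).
p(-2) = -5

A tropical monomial a ⊗ x^⊗i evaluates to a + i · x. Evaluating each term at x = -2:
  Term 0 contributes -5 + 0 · -2 = -5
  Term 1 contributes 5 + 1 · -2 = 3
  Term 2 contributes 9 + 2 · -2 = 5
p(-2) = ⊕ of these = min[-5, 3, 5] = -5.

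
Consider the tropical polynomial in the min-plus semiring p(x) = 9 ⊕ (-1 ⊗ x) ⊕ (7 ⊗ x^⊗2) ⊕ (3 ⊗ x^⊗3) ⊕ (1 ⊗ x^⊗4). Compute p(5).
p(5) = 4

A tropical monomial a ⊗ x^⊗i evaluates to a + i · x. Evaluating each term at x = 5:
  Term 0 contributes 9 + 0 · 5 = 9
  Term 1 contributes -1 + 1 · 5 = 4
  Term 2 contributes 7 + 2 · 5 = 17
  Term 3 contributes 3 + 3 · 5 = 18
  Term 4 contributes 1 + 4 · 5 = 21
p(5) = ⊕ of these = min[9, 4, 17, 18, 21] = 4.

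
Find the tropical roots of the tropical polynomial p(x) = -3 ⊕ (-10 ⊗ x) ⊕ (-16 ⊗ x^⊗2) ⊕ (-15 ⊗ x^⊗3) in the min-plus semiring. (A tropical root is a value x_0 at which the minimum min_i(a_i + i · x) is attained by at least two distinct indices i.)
Roots: {-1, 6, 7}

Each tropical root is a break point of the lower envelope of the lines y = a_i + i · x (there are 4 lines, with slopes 0, 1, ..., 3). Only the lines that attain the minimum somewhere contribute to roots; other lines are dominated. Here the surviving (envelope) indices are i = 3, i = 2, i = 1, i = 0.
Intersections between consecutive envelope lines give the roots: for adjacent envelope indices i < j the intersection is x = (a_i − a_j) / (j − i). Reading off the sorted break points: {-1, 6, 7}.
Verification: at each break x_0, at least two indices attain the minimum of min_i(a_i + i · x_0).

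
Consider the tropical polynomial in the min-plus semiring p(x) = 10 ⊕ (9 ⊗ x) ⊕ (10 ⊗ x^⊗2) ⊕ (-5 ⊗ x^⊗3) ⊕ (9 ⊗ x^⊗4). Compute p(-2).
p(-2) = -11

A tropical monomial a ⊗ x^⊗i evaluates to a + i · x. Evaluating each term at x = -2:
  Term 0 contributes 10 + 0 · -2 = 10
  Term 1 contributes 9 + 1 · -2 = 7
  Term 2 contributes 10 + 2 · -2 = 6
  Term 3 contributes -5 + 3 · -2 = -11
  Term 4 contributes 9 + 4 · -2 = 1
p(-2) = ⊕ of these = min[10, 7, 6, -11, 1] = -11.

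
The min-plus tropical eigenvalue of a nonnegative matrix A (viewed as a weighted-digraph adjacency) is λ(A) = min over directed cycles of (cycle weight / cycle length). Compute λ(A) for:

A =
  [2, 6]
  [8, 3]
λ(A) = 2

Enumerate directed cycles and compute their means (weight / length). Sample:
  cycle 0 → 0: weight = 2, length = 1, mean = 2/1 ≈ 2.000
  cycle 1 → 1: weight = 3, length = 1, mean = 3/1 ≈ 3.000
  cycle 0 → 1 → 0: weight = 14, length = 2, mean = 14/2 ≈ 7.000
  cycle 1 → 0 → 1: weight = 14, length = 2, mean = 14/2 ≈ 7.000
Minimum mean = 2.000, attained e.g. along the cycle 0 → 0 with weight 2 and length 1. So λ(A) = 2/1 = 2.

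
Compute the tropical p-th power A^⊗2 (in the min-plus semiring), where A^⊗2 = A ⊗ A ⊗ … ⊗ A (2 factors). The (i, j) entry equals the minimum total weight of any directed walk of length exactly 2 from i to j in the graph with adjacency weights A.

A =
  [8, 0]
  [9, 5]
A^⊗2 =
  [9, 5]
  [14, 9]

Each entry (A^⊗2)_ij equals the minimum over all length-2 walks i = v_0 → v_1 → … → v_2 = j of Σ_t A[v_t][v_{t+1}]. For example, for (i, j) = (0, 1) we minimise over 2 possible intermediate vertex sequences; the minimum is 5, attained along the walk 0 → 1 → 1.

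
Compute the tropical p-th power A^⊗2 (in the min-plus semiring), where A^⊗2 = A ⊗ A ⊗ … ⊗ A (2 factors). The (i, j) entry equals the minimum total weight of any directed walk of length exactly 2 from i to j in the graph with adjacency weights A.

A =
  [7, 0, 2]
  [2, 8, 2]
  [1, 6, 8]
A^⊗2 =
  [2, 7, 2]
  [3, 2, 4]
  [8, 1, 3]

Each entry (A^⊗2)_ij equals the minimum over all length-2 walks i = v_0 → v_1 → … → v_2 = j of Σ_t A[v_t][v_{t+1}]. For example, for (i, j) = (0, 2) we minimise over 3 possible intermediate vertex sequences; the minimum is 2, attained along the walk 0 → 1 → 2.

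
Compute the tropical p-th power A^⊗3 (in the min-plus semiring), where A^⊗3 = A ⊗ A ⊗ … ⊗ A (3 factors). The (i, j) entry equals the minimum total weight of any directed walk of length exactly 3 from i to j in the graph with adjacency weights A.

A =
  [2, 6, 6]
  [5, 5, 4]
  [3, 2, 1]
A^⊗3 =
  [6, 9, 8]
  [8, 7, 6]
  [5, 4, 3]

Each entry (A^⊗3)_ij equals the minimum over all length-3 walks i = v_0 → v_1 → … → v_3 = j of Σ_t A[v_t][v_{t+1}]. For example, for (i, j) = (0, 2) we minimise over 9 possible intermediate vertex sequences; the minimum is 8, attained along the walk 0 → 2 → 2 → 2.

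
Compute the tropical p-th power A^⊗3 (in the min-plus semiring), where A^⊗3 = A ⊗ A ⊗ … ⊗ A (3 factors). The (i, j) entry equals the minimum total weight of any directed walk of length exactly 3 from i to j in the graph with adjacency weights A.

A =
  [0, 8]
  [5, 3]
A^⊗3 =
  [0, 8]
  [5, 9]

Each entry (A^⊗3)_ij equals the minimum over all length-3 walks i = v_0 → v_1 → … → v_3 = j of Σ_t A[v_t][v_{t+1}]. For example, for (i, j) = (0, 1) we minimise over 4 possible intermediate vertex sequences; the minimum is 8, attained along the walk 0 → 0 → 0 → 1.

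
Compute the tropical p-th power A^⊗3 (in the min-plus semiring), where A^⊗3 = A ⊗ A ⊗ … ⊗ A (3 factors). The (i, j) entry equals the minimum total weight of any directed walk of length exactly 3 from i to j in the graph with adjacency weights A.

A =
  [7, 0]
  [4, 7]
A^⊗3 =
  [11, 4]
  [8, 11]

Each entry (A^⊗3)_ij equals the minimum over all length-3 walks i = v_0 → v_1 → … → v_3 = j of Σ_t A[v_t][v_{t+1}]. For example, for (i, j) = (0, 1) we minimise over 4 possible intermediate vertex sequences; the minimum is 4, attained along the walk 0 → 1 → 0 → 1.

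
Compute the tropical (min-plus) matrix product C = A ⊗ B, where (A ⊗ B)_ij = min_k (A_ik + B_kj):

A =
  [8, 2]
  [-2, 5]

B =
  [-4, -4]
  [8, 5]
A ⊗ B =
  [4, 4]
  [-6, -6]

Apply the min-plus product entry-by-entry:
  C[0][0] = min over k of (A[0][0] + B[0][0] = 8 + -4 = 4, A[0][1] + B[1][0] = 2 + 8 = 10) = 4 (attained at k = 0)
  C[0][1] = min over k of (A[0][0] + B[0][1] = 8 + -4 = 4, A[0][1] + B[1][1] = 2 + 5 = 7) = 4 (attained at k = 0)
  C[1][0] = min over k of (A[1][0] + B[0][0] = -2 + -4 = -6, A[1][1] + B[1][0] = 5 + 8 = 13) = -6 (attained at k = 0)
  C[1][1] = min over k of (A[1][0] + B[0][1] = -2 + -4 = -6, A[1][1] + B[1][1] = 5 + 5 = 10) = -6 (attained at k = 0)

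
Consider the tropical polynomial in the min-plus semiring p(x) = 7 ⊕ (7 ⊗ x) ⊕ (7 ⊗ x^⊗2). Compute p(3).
p(3) = 7

A tropical monomial a ⊗ x^⊗i evaluates to a + i · x. Evaluating each term at x = 3:
  Term 0 contributes 7 + 0 · 3 = 7
  Term 1 contributes 7 + 1 · 3 = 10
  Term 2 contributes 7 + 2 · 3 = 13
p(3) = ⊕ of these = min[7, 10, 13] = 7.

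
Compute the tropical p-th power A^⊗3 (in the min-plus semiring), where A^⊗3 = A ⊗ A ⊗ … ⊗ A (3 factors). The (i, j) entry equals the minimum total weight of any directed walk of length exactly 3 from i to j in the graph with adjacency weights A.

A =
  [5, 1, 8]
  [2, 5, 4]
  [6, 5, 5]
A^⊗3 =
  [8, 4, 10]
  [5, 8, 7]
  [9, 8, 11]

Each entry (A^⊗3)_ij equals the minimum over all length-3 walks i = v_0 → v_1 → … → v_3 = j of Σ_t A[v_t][v_{t+1}]. For example, for (i, j) = (0, 2) we minimise over 9 possible intermediate vertex sequences; the minimum is 10, attained along the walk 0 → 0 → 1 → 2.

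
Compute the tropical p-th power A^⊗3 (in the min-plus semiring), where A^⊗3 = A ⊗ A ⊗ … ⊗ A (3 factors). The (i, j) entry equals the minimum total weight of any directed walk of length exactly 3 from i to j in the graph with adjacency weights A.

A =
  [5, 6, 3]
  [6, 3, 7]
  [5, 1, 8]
A^⊗3 =
  [10, 7, 11]
  [12, 9, 12]
  [10, 7, 10]

Each entry (A^⊗3)_ij equals the minimum over all length-3 walks i = v_0 → v_1 → … → v_3 = j of Σ_t A[v_t][v_{t+1}]. For example, for (i, j) = (0, 2) we minimise over 9 possible intermediate vertex sequences; the minimum is 11, attained along the walk 0 → 2 → 0 → 2.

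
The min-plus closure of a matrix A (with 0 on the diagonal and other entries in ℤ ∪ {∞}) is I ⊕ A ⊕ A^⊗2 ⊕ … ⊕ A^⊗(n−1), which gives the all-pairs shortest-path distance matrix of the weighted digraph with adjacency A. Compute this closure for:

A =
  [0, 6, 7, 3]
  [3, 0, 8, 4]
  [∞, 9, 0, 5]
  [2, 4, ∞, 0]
Closure =
  [0, 6, 7, 3]
  [3, 0, 8, 4]
  [7, 9, 0, 5]
  [2, 4, 9, 0]

This is the Floyd-Warshall all-pairs shortest-path computation. For each intermediate vertex k = 0, 1, …, 3, update dist[i][j] ← min(dist[i][j], dist[i][k] + dist[k][j]). The final matrix gives, for each (i, j), the minimum total weight of any directed path from i to j (possibly empty when i = j).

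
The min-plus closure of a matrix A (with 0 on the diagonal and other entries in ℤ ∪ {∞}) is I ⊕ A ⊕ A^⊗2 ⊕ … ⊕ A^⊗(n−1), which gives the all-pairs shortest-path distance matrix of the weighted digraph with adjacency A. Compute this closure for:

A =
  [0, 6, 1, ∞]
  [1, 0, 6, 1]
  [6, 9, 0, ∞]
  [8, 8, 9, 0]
Closure =
  [0, 6, 1, 7]
  [1, 0, 2, 1]
  [6, 9, 0, 10]
  [8, 8, 9, 0]

This is the Floyd-Warshall all-pairs shortest-path computation. For each intermediate vertex k = 0, 1, …, 3, update dist[i][j] ← min(dist[i][j], dist[i][k] + dist[k][j]). The final matrix gives, for each (i, j), the minimum total weight of any directed path from i to j (possibly empty when i = j).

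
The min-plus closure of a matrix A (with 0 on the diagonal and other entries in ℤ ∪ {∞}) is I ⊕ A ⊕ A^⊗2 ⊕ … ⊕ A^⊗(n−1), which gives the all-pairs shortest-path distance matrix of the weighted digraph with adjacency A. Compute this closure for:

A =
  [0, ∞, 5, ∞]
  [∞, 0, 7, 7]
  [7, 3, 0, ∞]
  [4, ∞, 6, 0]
Closure =
  [0, 8, 5, 15]
  [11, 0, 7, 7]
  [7, 3, 0, 10]
  [4, 9, 6, 0]

This is the Floyd-Warshall all-pairs shortest-path computation. For each intermediate vertex k = 0, 1, …, 3, update dist[i][j] ← min(dist[i][j], dist[i][k] + dist[k][j]). The final matrix gives, for each (i, j), the minimum total weight of any directed path from i to j (possibly empty when i = j).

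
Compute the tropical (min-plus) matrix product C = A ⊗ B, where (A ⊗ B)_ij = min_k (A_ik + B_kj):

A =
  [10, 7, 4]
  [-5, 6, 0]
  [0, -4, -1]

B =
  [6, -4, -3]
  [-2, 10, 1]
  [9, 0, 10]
A ⊗ B =
  [5, 4, 7]
  [1, -9, -8]
  [-6, -4, -3]

Apply the min-plus product entry-by-entry:
  C[0][0] = min over k of (A[0][0] + B[0][0] = 10 + 6 = 16, A[0][1] + B[1][0] = 7 + -2 = 5, A[0][2] + B[2][0] = 4 + 9 = 13) = 5 (attained at k = 1)
  C[0][1] = min over k of (A[0][0] + B[0][1] = 10 + -4 = 6, A[0][1] + B[1][1] = 7 + 10 = 17, A[0][2] + B[2][1] = 4 + 0 = 4) = 4 (attained at k = 2)
  C[0][2] = min over k of (A[0][0] + B[0][2] = 10 + -3 = 7, A[0][1] + B[1][2] = 7 + 1 = 8, A[0][2] + B[2][2] = 4 + 10 = 14) = 7 (attained at k = 0)
  C[1][0] = min over k of (A[1][0] + B[0][0] = -5 + 6 = 1, A[1][1] + B[1][0] = 6 + -2 = 4, A[1][2] + B[2][0] = 0 + 9 = 9) = 1 (attained at k = 0)
  C[1][1] = min over k of (A[1][0] + B[0][1] = -5 + -4 = -9, A[1][1] + B[1][1] = 6 + 10 = 16, A[1][2] + B[2][1] = 0 + 0 = 0) = -9 (attained at k = 0)
  C[1][2] = min over k of (A[1][0] + B[0][2] = -5 + -3 = -8, A[1][1] + B[1][2] = 6 + 1 = 7, A[1][2] + B[2][2] = 0 + 10 = 10) = -8 (attained at k = 0)
  C[2][0] = min over k of (A[2][0] + B[0][0] = 0 + 6 = 6, A[2][1] + B[1][0] = -4 + -2 = -6, A[2][2] + B[2][0] = -1 + 9 = 8) = -6 (attained at k = 1)
  C[2][1] = min over k of (A[2][0] + B[0][1] = 0 + -4 = -4, A[2][1] + B[1][1] = -4 + 10 = 6, A[2][2] + B[2][1] = -1 + 0 = -1) = -4 (attained at k = 0)
  C[2][2] = min over k of (A[2][0] + B[0][2] = 0 + -3 = -3, A[2][1] + B[1][2] = -4 + 1 = -3, A[2][2] + B[2][2] = -1 + 10 = 9) = -3 (attained at k = 0)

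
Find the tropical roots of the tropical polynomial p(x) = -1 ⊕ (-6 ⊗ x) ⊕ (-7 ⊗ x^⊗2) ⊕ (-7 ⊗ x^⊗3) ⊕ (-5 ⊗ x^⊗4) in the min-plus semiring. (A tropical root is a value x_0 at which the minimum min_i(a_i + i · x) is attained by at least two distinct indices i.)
Roots: {-2, 0, 1, 5}

Each tropical root is a break point of the lower envelope of the lines y = a_i + i · x (there are 5 lines, with slopes 0, 1, ..., 4). Only the lines that attain the minimum somewhere contribute to roots; other lines are dominated. Here the surviving (envelope) indices are i = 4, i = 3, i = 2, i = 1, i = 0.
Intersections between consecutive envelope lines give the roots: for adjacent envelope indices i < j the intersection is x = (a_i − a_j) / (j − i). Reading off the sorted break points: {-2, 0, 1, 5}.
Verification: at each break x_0, at least two indices attain the minimum of min_i(a_i + i · x_0).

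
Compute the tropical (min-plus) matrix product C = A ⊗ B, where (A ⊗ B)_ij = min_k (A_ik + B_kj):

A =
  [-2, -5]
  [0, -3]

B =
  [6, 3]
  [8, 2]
A ⊗ B =
  [3, -3]
  [5, -1]

Apply the min-plus product entry-by-entry:
  C[0][0] = min over k of (A[0][0] + B[0][0] = -2 + 6 = 4, A[0][1] + B[1][0] = -5 + 8 = 3) = 3 (attained at k = 1)
  C[0][1] = min over k of (A[0][0] + B[0][1] = -2 + 3 = 1, A[0][1] + B[1][1] = -5 + 2 = -3) = -3 (attained at k = 1)
  C[1][0] = min over k of (A[1][0] + B[0][0] = 0 + 6 = 6, A[1][1] + B[1][0] = -3 + 8 = 5) = 5 (attained at k = 1)
  C[1][1] = min over k of (A[1][0] + B[0][1] = 0 + 3 = 3, A[1][1] + B[1][1] = -3 + 2 = -1) = -1 (attained at k = 1)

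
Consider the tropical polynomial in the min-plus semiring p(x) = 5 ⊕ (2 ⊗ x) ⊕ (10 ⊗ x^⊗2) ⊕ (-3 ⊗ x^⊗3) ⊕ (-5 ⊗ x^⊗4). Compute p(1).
p(1) = -1

A tropical monomial a ⊗ x^⊗i evaluates to a + i · x. Evaluating each term at x = 1:
  Term 0 contributes 5 + 0 · 1 = 5
  Term 1 contributes 2 + 1 · 1 = 3
  Term 2 contributes 10 + 2 · 1 = 12
  Term 3 contributes -3 + 3 · 1 = 0
  Term 4 contributes -5 + 4 · 1 = -1
p(1) = ⊕ of these = min[5, 3, 12, 0, -1] = -1.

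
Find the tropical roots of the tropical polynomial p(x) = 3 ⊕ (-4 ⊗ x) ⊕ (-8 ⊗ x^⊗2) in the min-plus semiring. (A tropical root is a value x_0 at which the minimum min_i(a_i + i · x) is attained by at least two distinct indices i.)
Roots: {4, 7}

Each tropical root is a break point of the lower envelope of the lines y = a_i + i · x (there are 3 lines, with slopes 0, 1, ..., 2). Only the lines that attain the minimum somewhere contribute to roots; other lines are dominated. Here the surviving (envelope) indices are i = 2, i = 1, i = 0.
Intersections between consecutive envelope lines give the roots: for adjacent envelope indices i < j the intersection is x = (a_i − a_j) / (j − i). Reading off the sorted break points: {4, 7}.
Verification: at each break x_0, at least two indices attain the minimum of min_i(a_i + i · x_0).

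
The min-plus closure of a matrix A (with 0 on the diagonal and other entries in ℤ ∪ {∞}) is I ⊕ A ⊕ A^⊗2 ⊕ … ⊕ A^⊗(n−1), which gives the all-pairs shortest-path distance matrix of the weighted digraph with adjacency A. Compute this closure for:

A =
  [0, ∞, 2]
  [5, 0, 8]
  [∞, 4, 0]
Closure =
  [0, 6, 2]
  [5, 0, 7]
  [9, 4, 0]

This is the Floyd-Warshall all-pairs shortest-path computation. For each intermediate vertex k = 0, 1, …, 2, update dist[i][j] ← min(dist[i][j], dist[i][k] + dist[k][j]). The final matrix gives, for each (i, j), the minimum total weight of any directed path from i to j (possibly empty when i = j).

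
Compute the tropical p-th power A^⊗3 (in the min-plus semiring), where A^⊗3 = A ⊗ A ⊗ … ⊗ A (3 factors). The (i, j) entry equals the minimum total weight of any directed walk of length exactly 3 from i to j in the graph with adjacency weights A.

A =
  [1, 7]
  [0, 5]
A^⊗3 =
  [3, 9]
  [2, 8]

Each entry (A^⊗3)_ij equals the minimum over all length-3 walks i = v_0 → v_1 → … → v_3 = j of Σ_t A[v_t][v_{t+1}]. For example, for (i, j) = (0, 1) we minimise over 4 possible intermediate vertex sequences; the minimum is 9, attained along the walk 0 → 0 → 0 → 1.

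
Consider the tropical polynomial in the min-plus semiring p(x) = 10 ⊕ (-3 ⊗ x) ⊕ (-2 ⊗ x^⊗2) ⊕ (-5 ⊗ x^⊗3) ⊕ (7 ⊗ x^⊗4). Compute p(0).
p(0) = -5

A tropical monomial a ⊗ x^⊗i evaluates to a + i · x. Evaluating each term at x = 0:
  Term 0 contributes 10 + 0 · 0 = 10
  Term 1 contributes -3 + 1 · 0 = -3
  Term 2 contributes -2 + 2 · 0 = -2
  Term 3 contributes -5 + 3 · 0 = -5
  Term 4 contributes 7 + 4 · 0 = 7
p(0) = ⊕ of these = min[10, -3, -2, -5, 7] = -5.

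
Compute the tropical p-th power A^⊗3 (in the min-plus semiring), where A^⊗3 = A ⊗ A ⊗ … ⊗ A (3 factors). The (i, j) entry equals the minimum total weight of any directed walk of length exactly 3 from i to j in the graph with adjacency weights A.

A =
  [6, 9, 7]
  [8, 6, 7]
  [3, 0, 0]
A^⊗3 =
  [10, 7, 7]
  [10, 7, 7]
  [3, 0, 0]

Each entry (A^⊗3)_ij equals the minimum over all length-3 walks i = v_0 → v_1 → … → v_3 = j of Σ_t A[v_t][v_{t+1}]. For example, for (i, j) = (0, 2) we minimise over 9 possible intermediate vertex sequences; the minimum is 7, attained along the walk 0 → 2 → 2 → 2.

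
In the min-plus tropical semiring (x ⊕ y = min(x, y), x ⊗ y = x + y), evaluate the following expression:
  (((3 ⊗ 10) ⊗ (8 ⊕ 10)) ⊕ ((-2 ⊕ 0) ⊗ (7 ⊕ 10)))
(((3 ⊗ 10) ⊗ (8 ⊕ 10)) ⊕ ((-2 ⊕ 0) ⊗ (7 ⊕ 10))) = 5

Expand innermost to outermost. Recall ⊕ takes the minimum of its arguments and ⊗ takes their sum. Working out the expression (((3 ⊗ 10) ⊗ (8 ⊕ 10)) ⊕ ((-2 ⊕ 0) ⊗ (7 ⊕ 10))) gives 5.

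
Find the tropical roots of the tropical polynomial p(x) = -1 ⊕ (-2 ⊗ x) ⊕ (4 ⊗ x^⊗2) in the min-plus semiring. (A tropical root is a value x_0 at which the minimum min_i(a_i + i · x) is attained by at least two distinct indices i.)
Roots: {-6, 1}

Each tropical root is a break point of the lower envelope of the lines y = a_i + i · x (there are 3 lines, with slopes 0, 1, ..., 2). Only the lines that attain the minimum somewhere contribute to roots; other lines are dominated. Here the surviving (envelope) indices are i = 2, i = 1, i = 0.
Intersections between consecutive envelope lines give the roots: for adjacent envelope indices i < j the intersection is x = (a_i − a_j) / (j − i). Reading off the sorted break points: {-6, 1}.
Verification: at each break x_0, at least two indices attain the minimum of min_i(a_i + i · x_0).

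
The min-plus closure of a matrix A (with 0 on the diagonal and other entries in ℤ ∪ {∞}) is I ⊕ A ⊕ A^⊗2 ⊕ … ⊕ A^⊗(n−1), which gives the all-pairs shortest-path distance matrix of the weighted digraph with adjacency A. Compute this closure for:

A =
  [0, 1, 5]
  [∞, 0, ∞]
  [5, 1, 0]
Closure =
  [0, 1, 5]
  [∞, 0, ∞]
  [5, 1, 0]

This is the Floyd-Warshall all-pairs shortest-path computation. For each intermediate vertex k = 0, 1, …, 2, update dist[i][j] ← min(dist[i][j], dist[i][k] + dist[k][j]). The final matrix gives, for each (i, j), the minimum total weight of any directed path from i to j (possibly empty when i = j).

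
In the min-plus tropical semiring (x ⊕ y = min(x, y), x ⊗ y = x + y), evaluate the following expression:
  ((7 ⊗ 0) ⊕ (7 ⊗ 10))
((7 ⊗ 0) ⊕ (7 ⊗ 10)) = 7

Expand innermost to outermost. Recall ⊕ takes the minimum of its arguments and ⊗ takes their sum. Working out the expression ((7 ⊗ 0) ⊕ (7 ⊗ 10)) gives 7.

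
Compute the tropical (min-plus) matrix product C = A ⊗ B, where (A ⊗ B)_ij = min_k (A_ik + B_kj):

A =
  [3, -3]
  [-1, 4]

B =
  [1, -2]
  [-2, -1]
A ⊗ B =
  [-5, -4]
  [0, -3]

Apply the min-plus product entry-by-entry:
  C[0][0] = min over k of (A[0][0] + B[0][0] = 3 + 1 = 4, A[0][1] + B[1][0] = -3 + -2 = -5) = -5 (attained at k = 1)
  C[0][1] = min over k of (A[0][0] + B[0][1] = 3 + -2 = 1, A[0][1] + B[1][1] = -3 + -1 = -4) = -4 (attained at k = 1)
  C[1][0] = min over k of (A[1][0] + B[0][0] = -1 + 1 = 0, A[1][1] + B[1][0] = 4 + -2 = 2) = 0 (attained at k = 0)
  C[1][1] = min over k of (A[1][0] + B[0][1] = -1 + -2 = -3, A[1][1] + B[1][1] = 4 + -1 = 3) = -3 (attained at k = 0)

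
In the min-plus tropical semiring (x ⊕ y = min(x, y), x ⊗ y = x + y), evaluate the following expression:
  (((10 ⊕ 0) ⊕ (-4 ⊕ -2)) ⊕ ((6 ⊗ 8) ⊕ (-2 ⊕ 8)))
(((10 ⊕ 0) ⊕ (-4 ⊕ -2)) ⊕ ((6 ⊗ 8) ⊕ (-2 ⊕ 8))) = -4

Expand innermost to outermost. Recall ⊕ takes the minimum of its arguments and ⊗ takes their sum. Working out the expression (((10 ⊕ 0) ⊕ (-4 ⊕ -2)) ⊕ ((6 ⊗ 8) ⊕ (-2 ⊕ 8))) gives -4.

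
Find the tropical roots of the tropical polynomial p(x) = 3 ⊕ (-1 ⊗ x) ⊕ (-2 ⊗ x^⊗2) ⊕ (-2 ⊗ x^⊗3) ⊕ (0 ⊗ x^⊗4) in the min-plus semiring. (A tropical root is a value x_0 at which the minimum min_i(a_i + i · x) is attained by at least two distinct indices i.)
Roots: {-2, 0, 1, 4}

Each tropical root is a break point of the lower envelope of the lines y = a_i + i · x (there are 5 lines, with slopes 0, 1, ..., 4). Only the lines that attain the minimum somewhere contribute to roots; other lines are dominated. Here the surviving (envelope) indices are i = 4, i = 3, i = 2, i = 1, i = 0.
Intersections between consecutive envelope lines give the roots: for adjacent envelope indices i < j the intersection is x = (a_i − a_j) / (j − i). Reading off the sorted break points: {-2, 0, 1, 4}.
Verification: at each break x_0, at least two indices attain the minimum of min_i(a_i + i · x_0).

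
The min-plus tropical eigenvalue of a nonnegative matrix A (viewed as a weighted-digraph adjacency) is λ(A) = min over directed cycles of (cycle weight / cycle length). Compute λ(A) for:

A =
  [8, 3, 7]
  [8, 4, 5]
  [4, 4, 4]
λ(A) = 4

Enumerate directed cycles and compute their means (weight / length). Sample:
  cycle 0 → 0: weight = 8, length = 1, mean = 8/1 ≈ 8.000
  cycle 1 → 1: weight = 4, length = 1, mean = 4/1 ≈ 4.000
  cycle 2 → 2: weight = 4, length = 1, mean = 4/1 ≈ 4.000
  cycle 0 → 1 → 0: weight = 11, length = 2, mean = 11/2 ≈ 5.500
  cycle 0 → 2 → 0: weight = 11, length = 2, mean = 11/2 ≈ 5.500
  cycle 1 → 0 → 1: weight = 11, length = 2, mean = 11/2 ≈ 5.500
Minimum mean = 4.000, attained e.g. along the cycle 1 → 1 with weight 4 and length 1. So λ(A) = 4/1 = 4.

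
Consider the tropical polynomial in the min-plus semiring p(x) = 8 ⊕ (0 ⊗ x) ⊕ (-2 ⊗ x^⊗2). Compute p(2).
p(2) = 2

A tropical monomial a ⊗ x^⊗i evaluates to a + i · x. Evaluating each term at x = 2:
  Term 0 contributes 8 + 0 · 2 = 8
  Term 1 contributes 0 + 1 · 2 = 2
  Term 2 contributes -2 + 2 · 2 = 2
p(2) = ⊕ of these = min[8, 2, 2] = 2.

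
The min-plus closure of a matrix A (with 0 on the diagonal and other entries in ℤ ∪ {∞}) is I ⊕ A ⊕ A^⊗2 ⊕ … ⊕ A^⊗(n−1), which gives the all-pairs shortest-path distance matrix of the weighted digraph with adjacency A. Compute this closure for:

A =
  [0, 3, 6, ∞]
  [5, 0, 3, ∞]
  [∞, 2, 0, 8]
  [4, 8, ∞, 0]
Closure =
  [0, 3, 6, 14]
  [5, 0, 3, 11]
  [7, 2, 0, 8]
  [4, 7, 10, 0]

This is the Floyd-Warshall all-pairs shortest-path computation. For each intermediate vertex k = 0, 1, …, 3, update dist[i][j] ← min(dist[i][j], dist[i][k] + dist[k][j]). The final matrix gives, for each (i, j), the minimum total weight of any directed path from i to j (possibly empty when i = j).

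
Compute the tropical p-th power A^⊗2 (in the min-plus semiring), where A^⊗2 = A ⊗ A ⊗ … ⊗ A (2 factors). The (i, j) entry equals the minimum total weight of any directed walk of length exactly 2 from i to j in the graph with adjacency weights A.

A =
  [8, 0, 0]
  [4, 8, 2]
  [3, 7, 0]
A^⊗2 =
  [3, 7, 0]
  [5, 4, 2]
  [3, 3, 0]

Each entry (A^⊗2)_ij equals the minimum over all length-2 walks i = v_0 → v_1 → … → v_2 = j of Σ_t A[v_t][v_{t+1}]. For example, for (i, j) = (0, 2) we minimise over 3 possible intermediate vertex sequences; the minimum is 0, attained along the walk 0 → 2 → 2.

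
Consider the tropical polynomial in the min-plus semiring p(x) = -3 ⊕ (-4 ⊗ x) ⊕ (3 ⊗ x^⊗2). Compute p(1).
p(1) = -3

A tropical monomial a ⊗ x^⊗i evaluates to a + i · x. Evaluating each term at x = 1:
  Term 0 contributes -3 + 0 · 1 = -3
  Term 1 contributes -4 + 1 · 1 = -3
  Term 2 contributes 3 + 2 · 1 = 5
p(1) = ⊕ of these = min[-3, -3, 5] = -3.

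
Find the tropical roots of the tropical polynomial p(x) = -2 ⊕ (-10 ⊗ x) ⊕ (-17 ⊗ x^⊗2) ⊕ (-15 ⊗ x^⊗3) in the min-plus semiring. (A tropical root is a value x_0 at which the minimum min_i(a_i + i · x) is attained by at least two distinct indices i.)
Roots: {-2, 7, 8}

Each tropical root is a break point of the lower envelope of the lines y = a_i + i · x (there are 4 lines, with slopes 0, 1, ..., 3). Only the lines that attain the minimum somewhere contribute to roots; other lines are dominated. Here the surviving (envelope) indices are i = 3, i = 2, i = 1, i = 0.
Intersections between consecutive envelope lines give the roots: for adjacent envelope indices i < j the intersection is x = (a_i − a_j) / (j − i). Reading off the sorted break points: {-2, 7, 8}.
Verification: at each break x_0, at least two indices attain the minimum of min_i(a_i + i · x_0).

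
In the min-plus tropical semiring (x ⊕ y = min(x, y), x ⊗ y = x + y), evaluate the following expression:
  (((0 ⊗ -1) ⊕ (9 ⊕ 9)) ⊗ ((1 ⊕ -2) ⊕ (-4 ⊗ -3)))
(((0 ⊗ -1) ⊕ (9 ⊕ 9)) ⊗ ((1 ⊕ -2) ⊕ (-4 ⊗ -3))) = -8

Expand innermost to outermost. Recall ⊕ takes the minimum of its arguments and ⊗ takes their sum. Working out the expression (((0 ⊗ -1) ⊕ (9 ⊕ 9)) ⊗ ((1 ⊕ -2) ⊕ (-4 ⊗ -3))) gives -8.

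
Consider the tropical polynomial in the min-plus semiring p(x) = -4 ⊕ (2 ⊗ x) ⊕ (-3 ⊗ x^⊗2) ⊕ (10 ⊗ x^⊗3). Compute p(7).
p(7) = -4

A tropical monomial a ⊗ x^⊗i evaluates to a + i · x. Evaluating each term at x = 7:
  Term 0 contributes -4 + 0 · 7 = -4
  Term 1 contributes 2 + 1 · 7 = 9
  Term 2 contributes -3 + 2 · 7 = 11
  Term 3 contributes 10 + 3 · 7 = 31
p(7) = ⊕ of these = min[-4, 9, 11, 31] = -4.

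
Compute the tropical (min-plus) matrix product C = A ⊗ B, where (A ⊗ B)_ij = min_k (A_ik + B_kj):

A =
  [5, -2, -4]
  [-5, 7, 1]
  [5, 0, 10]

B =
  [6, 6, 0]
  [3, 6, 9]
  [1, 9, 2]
A ⊗ B =
  [-3, 4, -2]
  [1, 1, -5]
  [3, 6, 5]

Apply the min-plus product entry-by-entry:
  C[0][0] = min over k of (A[0][0] + B[0][0] = 5 + 6 = 11, A[0][1] + B[1][0] = -2 + 3 = 1, A[0][2] + B[2][0] = -4 + 1 = -3) = -3 (attained at k = 2)
  C[0][1] = min over k of (A[0][0] + B[0][1] = 5 + 6 = 11, A[0][1] + B[1][1] = -2 + 6 = 4, A[0][2] + B[2][1] = -4 + 9 = 5) = 4 (attained at k = 1)
  C[0][2] = min over k of (A[0][0] + B[0][2] = 5 + 0 = 5, A[0][1] + B[1][2] = -2 + 9 = 7, A[0][2] + B[2][2] = -4 + 2 = -2) = -2 (attained at k = 2)
  C[1][0] = min over k of (A[1][0] + B[0][0] = -5 + 6 = 1, A[1][1] + B[1][0] = 7 + 3 = 10, A[1][2] + B[2][0] = 1 + 1 = 2) = 1 (attained at k = 0)
  C[1][1] = min over k of (A[1][0] + B[0][1] = -5 + 6 = 1, A[1][1] + B[1][1] = 7 + 6 = 13, A[1][2] + B[2][1] = 1 + 9 = 10) = 1 (attained at k = 0)
  C[1][2] = min over k of (A[1][0] + B[0][2] = -5 + 0 = -5, A[1][1] + B[1][2] = 7 + 9 = 16, A[1][2] + B[2][2] = 1 + 2 = 3) = -5 (attained at k = 0)
  C[2][0] = min over k of (A[2][0] + B[0][0] = 5 + 6 = 11, A[2][1] + B[1][0] = 0 + 3 = 3, A[2][2] + B[2][0] = 10 + 1 = 11) = 3 (attained at k = 1)
  C[2][1] = min over k of (A[2][0] + B[0][1] = 5 + 6 = 11, A[2][1] + B[1][1] = 0 + 6 = 6, A[2][2] + B[2][1] = 10 + 9 = 19) = 6 (attained at k = 1)
  C[2][2] = min over k of (A[2][0] + B[0][2] = 5 + 0 = 5, A[2][1] + B[1][2] = 0 + 9 = 9, A[2][2] + B[2][2] = 10 + 2 = 12) = 5 (attained at k = 0)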